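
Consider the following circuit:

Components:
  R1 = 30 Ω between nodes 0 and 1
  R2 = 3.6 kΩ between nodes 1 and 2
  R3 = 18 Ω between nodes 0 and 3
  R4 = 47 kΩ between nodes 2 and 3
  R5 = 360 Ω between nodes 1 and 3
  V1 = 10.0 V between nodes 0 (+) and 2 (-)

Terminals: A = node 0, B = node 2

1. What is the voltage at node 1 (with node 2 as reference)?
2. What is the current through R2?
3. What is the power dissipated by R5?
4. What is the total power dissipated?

Nodal analysis, taking node 2 as the 0 V reference.
Source V1 fixes V_0 = 10 V.
KCL at each unknown node (sum of currents leaving = 0; resistances in Ω):
  Node 1: (V_1 - 10)/30 + (V_1 - 0)/3600 + (V_1 - V_3)/360 = 0
  Node 3: (V_3 - 10)/18 + (V_3 - 0)/47000 + (V_3 - V_1)/360 = 0
Collecting terms (coefficients in siemens):
  0.03639·V_1 - 0.002778·V_3 = 0.3333
  0.05835·V_3 - 0.002778·V_1 = 0.5556
Determinant D = (0.03639)(0.05835) - (-0.002778)(-0.002778) = 0.002116
V_1 = [(0.3333)(0.05835) - (-0.002778)(0.5556)]/D = 9.923 V
V_3 = [(0.03639)(0.5556) - (0.3333)(-0.002778)]/D = 9.993 V
Part 1:
  Read off the nodal solution: V_1 = 9.923 V
Part 2:
  I_R2 = (V_1 - V_2)/R2 = (9.923 - 0)/3600 = 0.002756 A
  Magnitude: I_R2 = 0.002756 A
Part 3:
  I_R5 = (V_1 - V_3)/R5 = (9.923 - 9.993)/360 = -0.0001933 A
  P_R5 = I_R5² × R5 = (-0.0001933)² × 360 = 0.00001345 W
Part 4:
  Power in each resistor, P = (ΔV)²/R:
    P_R1 = (10 - 9.923)²/30 = 0.0001971 W
    P_R2 = (9.923 - 0)²/3600 = 0.02735 W
    P_R3 = (10 - 9.993)²/18 = 0.000002966 W
    P_R4 = (0 - 9.993)²/47000 = 0.002125 W
    P_R5 = (9.923 - 9.993)²/360 = 0.00001345 W
  P_total = P_R1 + P_R2 + P_R3 + P_R4 + P_R5 = 0.02969 W

Final answers:
1. V_1 = 9.923 V
2. I_R2 = 0.002756 A
3. P_R5 = 1.345e-05 W
4. P_total = 0.02969 W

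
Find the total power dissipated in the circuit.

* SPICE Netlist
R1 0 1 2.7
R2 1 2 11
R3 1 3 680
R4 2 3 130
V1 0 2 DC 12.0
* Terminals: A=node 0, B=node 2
Nodal analysis, taking node 2 as the 0 V reference.
Source V1 fixes V_0 = 12 V.
KCL at each unknown node (sum of currents leaving = 0; resistances in Ω):
  Node 1: (V_1 - 12)/2.7 + (V_1 - 0)/11 + (V_1 - V_3)/680 = 0
  Node 3: (V_3 - V_1)/680 + (V_3 - 0)/130 = 0
Collecting terms (coefficients in siemens):
  0.4628·V_1 - 0.001471·V_3 = 4.444
  0.009163·V_3 - 0.001471·V_1 = 0
Determinant D = (0.4628)(0.009163) - (-0.001471)(-0.001471) = 0.004238
V_1 = [(4.444)(0.009163) - (-0.001471)(0)]/D = 9.609 V
V_3 = [(0.4628)(0) - (4.444)(-0.001471)]/D = 1.542 V
Power in each resistor, P = (ΔV)²/R:
  P_R1 = (12 - 9.609)²/2.7 = 2.117 W
  P_R2 = (9.609 - 0)²/11 = 8.394 W
  P_R3 = (9.609 - 1.542)²/680 = 0.0957 W
  P_R4 = (0 - 1.542)²/130 = 0.0183 W
P_total = P_R1 + P_R2 + P_R3 + P_R4 = 10.63 W

Final answer: 10.63 W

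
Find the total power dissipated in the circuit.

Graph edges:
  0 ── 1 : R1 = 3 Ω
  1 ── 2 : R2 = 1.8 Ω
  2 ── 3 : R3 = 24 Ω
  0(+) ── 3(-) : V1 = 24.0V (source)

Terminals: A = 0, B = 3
Nodal analysis, taking node 3 as the 0 V reference.
Source V1 fixes V_0 = 24 V.
KCL at each unknown node (sum of currents leaving = 0; resistances in Ω):
  Node 1: (V_1 - 24)/3 + (V_1 - V_2)/1.8 = 0
  Node 2: (V_2 - V_1)/1.8 + (V_2 - 0)/24 = 0
Collecting terms (coefficients in siemens):
  0.8889·V_1 - 0.5556·V_2 = 8
  0.5972·V_2 - 0.5556·V_1 = 0
Determinant D = (0.8889)(0.5972) - (-0.5556)(-0.5556) = 0.2222
V_1 = [(8)(0.5972) - (-0.5556)(0)]/D = 21.5 V
V_2 = [(0.8889)(0) - (8)(-0.5556)]/D = 20 V
Power in each resistor, P = (ΔV)²/R:
  P_R1 = (24 - 21.5)²/3 = 2.083 W
  P_R2 = (21.5 - 20)²/1.8 = 1.25 W
  P_R3 = (20 - 0)²/24 = 16.67 W
P_total = P_R1 + P_R2 + P_R3 = 20 W

Final answer: 20 W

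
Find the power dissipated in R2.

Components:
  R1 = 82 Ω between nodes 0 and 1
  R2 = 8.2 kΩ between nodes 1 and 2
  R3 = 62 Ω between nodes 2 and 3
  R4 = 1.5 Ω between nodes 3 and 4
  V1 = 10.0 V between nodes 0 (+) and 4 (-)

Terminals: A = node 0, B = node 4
Nodal analysis, taking node 4 as the 0 V reference.
Source V1 fixes V_0 = 10 V.
KCL at each unknown node (sum of currents leaving = 0; resistances in Ω):
  Node 1: (V_1 - 10)/82 + (V_1 - V_2)/8200 = 0
  Node 2: (V_2 - V_1)/8200 + (V_2 - V_3)/62 = 0
  Node 3: (V_3 - V_2)/62 + (V_3 - 0)/1.5 = 0
Collecting terms (coefficients in siemens):
  0.01232·V_1 - 0.000122·V_2 = 0.122
  0.01625·V_2 - 0.000122·V_1 - 0.01613·V_3 = 0
  0.6828·V_3 - 0.01613·V_2 = 0
Solving these 3 simultaneous equations (Gaussian elimination) gives:
  V_1 = 9.902 V, V_2 = 0.07609 V, V_3 = 0.001797 V
I_R2 = (V_1 - V_2)/R2 = (9.902 - 0.07609)/8200 = 0.001198 A
P_R2 = I_R2² × R2 = (0.001198)² × 8200 = 0.01177 W

Final answer: 0.01177 W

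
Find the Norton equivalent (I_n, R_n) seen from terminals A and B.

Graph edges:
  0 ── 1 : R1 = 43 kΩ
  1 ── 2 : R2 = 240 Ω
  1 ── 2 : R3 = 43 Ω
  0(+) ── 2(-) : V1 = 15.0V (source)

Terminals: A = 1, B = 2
Find the Thévenin equivalent first; then I_n = V_th/R_th and R_n = R_th.
Step 1 — V_th is the open-circuit voltage V_A - V_B (nothing connected across the terminals).
Nodal analysis, taking node 2 as the 0 V reference.
Source V1 fixes V_0 = 15 V.
KCL at each unknown node (sum of currents leaving = 0; resistances in Ω):
  Node 1: (V_1 - 15)/43000 + (V_1 - 0)/240 + (V_1 - 0)/43 = 0
Collecting terms: 0.02745 × V_1 = 0.0003488  =>  V_1 = 0.01271 V
V_th = V_1 - V_2 = 0.01271 - 0 = 0.01271 V
Step 2 — R_th: zero the source — replace V1 by a short circuit (node 2 merges into node 0) — and find the resistance seen between A (node 1) and B (node 0).
Reduce the network between node 1 (A) and node 0 (B) by series/parallel combination:
  Rp1 = R1 ‖ R2 ‖ R3 (parallel, all between nodes 0 and 1) = 1/(1/43000 + 1/240 + 1/43) = 36.44 Ω
R_th = 36.44 Ω
I_n = V_th/R_th = 0.01271/36.44 = 0.0003488 A, and R_n = R_th = 36.44 Ω

Final answer: I_n = 0.0003488 A, R_n = 36.44 Ω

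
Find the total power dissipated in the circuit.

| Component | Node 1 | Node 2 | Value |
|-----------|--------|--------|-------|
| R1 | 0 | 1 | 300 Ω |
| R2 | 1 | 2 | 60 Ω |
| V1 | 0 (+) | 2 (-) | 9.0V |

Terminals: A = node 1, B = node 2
Nodal analysis, taking node 2 as the 0 V reference.
Source V1 fixes V_0 = 9 V.
KCL at each unknown node (sum of currents leaving = 0; resistances in Ω):
  Node 1: (V_1 - 9)/300 + (V_1 - 0)/60 = 0
Collecting terms: 0.02 × V_1 = 0.03  =>  V_1 = 1.5 V
Power in each resistor, P = (ΔV)²/R:
  P_R1 = (9 - 1.5)²/300 = 0.1875 W
  P_R2 = (1.5 - 0)²/60 = 0.0375 W
P_total = P_R1 + P_R2 = 0.225 W

Final answer: 0.225 W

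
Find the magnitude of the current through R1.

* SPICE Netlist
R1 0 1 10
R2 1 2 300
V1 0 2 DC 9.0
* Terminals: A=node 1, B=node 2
Nodal analysis, taking node 2 as the 0 V reference.
Source V1 fixes V_0 = 9 V.
KCL at each unknown node (sum of currents leaving = 0; resistances in Ω):
  Node 1: (V_1 - 9)/10 + (V_1 - 0)/300 = 0
Collecting terms: 0.1033 × V_1 = 0.9  =>  V_1 = 8.71 V
I_R1 = (V_0 - V_1)/R1 = (9 - 8.71)/10 = 0.02903 A
|I_R1| = 0.02903 A

Final answer: |I_R1| = 0.02903 A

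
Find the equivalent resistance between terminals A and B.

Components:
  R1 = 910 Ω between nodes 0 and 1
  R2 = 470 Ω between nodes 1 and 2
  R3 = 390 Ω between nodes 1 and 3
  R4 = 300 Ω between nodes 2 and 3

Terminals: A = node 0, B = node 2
Reduce the network between node 0 (A) and node 2 (B) by series/parallel combination:
  Rs1 = R3 + R4 (series, joined only at node 3) = 390 + 300 = 690 Ω
  Rp1 = R2 ‖ Rs1 (parallel, both between nodes 1 and 2) = 1/(1/470 + 1/690) = 279.6 Ω
  Rs2 = R1 + Rp1 (series, joined only at node 1) = 910 + 279.6 = 1190 Ω
R_eq = 1.19 kΩ

Final answer: 1.19 kΩ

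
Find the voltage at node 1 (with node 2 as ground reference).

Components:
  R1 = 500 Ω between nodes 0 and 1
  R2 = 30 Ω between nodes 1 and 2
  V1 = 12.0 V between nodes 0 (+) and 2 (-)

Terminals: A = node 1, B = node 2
Nodal analysis, taking node 2 as the 0 V reference.
Source V1 fixes V_0 = 12 V.
KCL at each unknown node (sum of currents leaving = 0; resistances in Ω):
  Node 1: (V_1 - 12)/500 + (V_1 - 0)/30 = 0
Collecting terms: 0.03533 × V_1 = 0.024  =>  V_1 = 0.6792 V
The requested potential is V_1 = 0.6792 V.

Final answer: V_1 = 0.6792 V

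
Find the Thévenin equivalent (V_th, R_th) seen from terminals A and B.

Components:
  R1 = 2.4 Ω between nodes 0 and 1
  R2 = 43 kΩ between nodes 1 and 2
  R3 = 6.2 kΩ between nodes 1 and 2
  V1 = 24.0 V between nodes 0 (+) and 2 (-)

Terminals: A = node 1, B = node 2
Step 1 — V_th is the open-circuit voltage V_A - V_B (nothing connected across the terminals).
Nodal analysis, taking node 2 as the 0 V reference.
Source V1 fixes V_0 = 24 V.
KCL at each unknown node (sum of currents leaving = 0; resistances in Ω):
  Node 1: (V_1 - 24)/2.4 + (V_1 - 0)/43000 + (V_1 - 0)/6200 = 0
Collecting terms: 0.4169 × V_1 = 10  =>  V_1 = 23.99 V
V_th = V_1 - V_2 = 23.99 - 0 = 23.99 V
Step 2 — R_th: zero the source — replace V1 by a short circuit (node 2 merges into node 0) — and find the resistance seen between A (node 1) and B (node 0).
Reduce the network between node 1 (A) and node 0 (B) by series/parallel combination:
  Rp1 = R1 ‖ R2 ‖ R3 (parallel, all between nodes 0 and 1) = 1/(1/2.4 + 1/43000 + 1/6200) = 2.399 Ω
R_th = 2.399 Ω

Final answer: V_th = 23.99 V, R_th = 2.399 Ω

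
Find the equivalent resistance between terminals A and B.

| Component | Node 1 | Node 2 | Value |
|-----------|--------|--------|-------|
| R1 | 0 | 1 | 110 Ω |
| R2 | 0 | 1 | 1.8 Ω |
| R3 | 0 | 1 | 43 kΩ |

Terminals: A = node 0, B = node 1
Reduce the network between node 0 (A) and node 1 (B) by series/parallel combination:
  Rp1 = R1 ‖ R2 ‖ R3 (parallel, all between nodes 0 and 1) = 1/(1/110 + 1/1.8 + 1/43000) = 1.771 Ω
R_eq = 1.771 Ω

Final answer: 1.771 Ω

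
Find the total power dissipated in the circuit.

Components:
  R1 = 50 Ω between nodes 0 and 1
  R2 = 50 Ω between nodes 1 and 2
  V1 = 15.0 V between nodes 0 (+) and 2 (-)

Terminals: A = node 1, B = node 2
Nodal analysis, taking node 2 as the 0 V reference.
Source V1 fixes V_0 = 15 V.
KCL at each unknown node (sum of currents leaving = 0; resistances in Ω):
  Node 1: (V_1 - 15)/50 + (V_1 - 0)/50 = 0
Collecting terms: 0.04 × V_1 = 0.3  =>  V_1 = 7.5 V
Power in each resistor, P = (ΔV)²/R:
  P_R1 = (15 - 7.5)²/50 = 1.125 W
  P_R2 = (7.5 - 0)²/50 = 1.125 W
P_total = P_R1 + P_R2 = 2.25 W

Final answer: 2.25 W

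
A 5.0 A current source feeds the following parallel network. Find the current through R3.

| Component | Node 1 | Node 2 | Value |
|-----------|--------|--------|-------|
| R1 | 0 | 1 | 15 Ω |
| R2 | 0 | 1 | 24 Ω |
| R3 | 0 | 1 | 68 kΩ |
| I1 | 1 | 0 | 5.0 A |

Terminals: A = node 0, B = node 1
All resistors sit directly between nodes 0 and 1, so they are in parallel and share one voltage V; the full source current 5 A splits among them.
1/R_par = 1/15 + 1/24 + 1/68000 = 0.1083 S  =>  R_par = 9.23 Ω
V = I × R_par = 5 × 9.23 = 46.15 V
I_R3 = V/R3 = 46.15/68000 = 0.0006786 A

Final answer: 0.0006786 A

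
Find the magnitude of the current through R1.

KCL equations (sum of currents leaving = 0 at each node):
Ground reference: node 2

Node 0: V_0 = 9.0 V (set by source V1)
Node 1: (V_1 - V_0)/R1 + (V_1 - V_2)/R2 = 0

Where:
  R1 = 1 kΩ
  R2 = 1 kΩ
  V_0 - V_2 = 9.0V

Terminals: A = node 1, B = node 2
Nodal analysis, taking node 2 as the 0 V reference.
Source V1 fixes V_0 = 9 V.
KCL at each unknown node (sum of currents leaving = 0; resistances in Ω):
  Node 1: (V_1 - 9)/1000 + (V_1 - 0)/1000 = 0
Collecting terms: 0.002 × V_1 = 0.009  =>  V_1 = 4.5 V
I_R1 = (V_0 - V_1)/R1 = (9 - 4.5)/1000 = 0.0045 A
|I_R1| = 0.0045 A

Final answer: |I_R1| = 0.0045 A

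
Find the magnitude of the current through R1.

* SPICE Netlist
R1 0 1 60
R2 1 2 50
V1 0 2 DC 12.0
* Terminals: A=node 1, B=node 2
Nodal analysis, taking node 2 as the 0 V reference.
Source V1 fixes V_0 = 12 V.
KCL at each unknown node (sum of currents leaving = 0; resistances in Ω):
  Node 1: (V_1 - 12)/60 + (V_1 - 0)/50 = 0
Collecting terms: 0.03667 × V_1 = 0.2  =>  V_1 = 5.455 V
I_R1 = (V_0 - V_1)/R1 = (12 - 5.455)/60 = 0.1091 A
|I_R1| = 0.1091 A

Final answer: |I_R1| = 0.1091 A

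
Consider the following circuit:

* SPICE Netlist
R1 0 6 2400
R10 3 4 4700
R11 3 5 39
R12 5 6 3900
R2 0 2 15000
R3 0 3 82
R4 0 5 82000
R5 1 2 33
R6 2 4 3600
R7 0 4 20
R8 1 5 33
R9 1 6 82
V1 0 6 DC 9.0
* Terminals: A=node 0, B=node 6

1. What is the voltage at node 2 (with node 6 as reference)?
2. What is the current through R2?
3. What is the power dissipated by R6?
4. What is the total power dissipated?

Nodal analysis, taking node 6 as the 0 V reference.
Source V1 fixes V_0 = 9 V.
KCL at each unknown node (sum of currents leaving = 0; resistances in Ω):
  Node 1: (V_1 - V_2)/33 + (V_1 - V_5)/33 + (V_1 - 0)/82 = 0
  Node 2: (V_2 - 9)/15000 + (V_2 - V_1)/33 + (V_2 - V_4)/3600 = 0
  Node 3: (V_3 - 9)/82 + (V_3 - V_4)/4700 + (V_3 - V_5)/39 = 0
  Node 4: (V_4 - V_2)/3600 + (V_4 - 9)/20 + (V_4 - V_3)/4700 = 0
  Node 5: (V_5 - 9)/82000 + (V_5 - V_1)/33 + (V_5 - V_3)/39 + (V_5 - 0)/3900 = 0
Collecting terms (coefficients in siemens):
  0.0728·V_1 - 0.0303·V_2 - 0.0303·V_5 = 0
  0.03065·V_2 - 0.0303·V_1 - 0.0002778·V_4 = 0.0006
  0.03805·V_3 - 0.0002128·V_4 - 0.02564·V_5 = 0.1098
  0.05049·V_4 - 0.0002778·V_2 - 0.0002128·V_3 = 0.45
  0.05621·V_5 - 0.0303·V_1 - 0.02564·V_3 = 0.0001098
Solving these 5 simultaneous equations (Gaussian elimination) gives:
  V_1 = 3.205 V, V_2 = 3.27 V, V_3 = 5.92 V, V_4 = 8.955 V
  V_5 = 4.43 V
Part 1:
  Read off the nodal solution: V_2 = 3.27 V
Part 2:
  I_R2 = (V_0 - V_2)/R2 = (9 - 3.27)/15000 = 0.000382 A
  Magnitude: I_R2 = 0.000382 A
Part 3:
  I_R6 = (V_2 - V_4)/R6 = (3.27 - 8.955)/3600 = -0.001579 A
  P_R6 = I_R6² × R6 = (-0.001579)² × 3600 = 0.00898 W
Part 4:
  Power in each resistor, P = (ΔV)²/R:
    P_R1 = (9 - 0)²/2400 = 0.03375 W
    P_R2 = (9 - 3.27)²/15000 = 0.002189 W
    P_R3 = (9 - 5.92)²/82 = 0.1157 W
    P_R4 = (9 - 4.43)²/82000 = 0.0002547 W
    P_R5 = (3.205 - 3.27)²/33 = 0.000127 W
    P_R6 = (3.27 - 8.955)²/3600 = 0.00898 W
    P_R7 = (9 - 8.955)²/20 = 0.00009903 W
    P_R8 = (3.205 - 4.43)²/33 = 0.04548 W
    P_R9 = (3.205 - 0)²/82 = 0.1253 W
    P_R10 = (5.92 - 8.955)²/4700 = 0.00196 W
    P_R11 = (5.92 - 4.43)²/39 = 0.05692 W
    P_R12 = (4.43 - 0)²/3900 = 0.005032 W
  P_total = P_R1 + P_R2 + P_R3 + P_R4 + P_R5 + P_R6 + P_R7 + P_R8 + P_R9 + P_R10 + P_R11 + P_R12 = 0.3957 W

Final answers:
1. V_2 = 3.27 V
2. I_R2 = 0.000382 A
3. P_R6 = 0.00898 W
4. P_total = 0.3957 W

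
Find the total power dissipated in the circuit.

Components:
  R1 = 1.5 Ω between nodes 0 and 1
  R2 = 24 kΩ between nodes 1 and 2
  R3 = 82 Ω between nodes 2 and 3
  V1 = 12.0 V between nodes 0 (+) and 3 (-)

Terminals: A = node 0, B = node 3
Nodal analysis, taking node 3 as the 0 V reference.
Source V1 fixes V_0 = 12 V.
KCL at each unknown node (sum of currents leaving = 0; resistances in Ω):
  Node 1: (V_1 - 12)/1.5 + (V_1 - V_2)/24000 = 0
  Node 2: (V_2 - V_1)/24000 + (V_2 - 0)/82 = 0
Collecting terms (coefficients in siemens):
  0.6667·V_1 - 0.00004167·V_2 = 8
  0.01224·V_2 - 0.00004167·V_1 = 0
Determinant D = (0.6667)(0.01224) - (-0.00004167)(-0.00004167) = 0.008158
V_1 = [(8)(0.01224) - (-0.00004167)(0)]/D = 12 V
V_2 = [(0.6667)(0) - (8)(-0.00004167)]/D = 0.04086 V
Power in each resistor, P = (ΔV)²/R:
  P_R1 = (12 - 12)²/1.5 = 0.0000003724 W
  P_R2 = (12 - 0.04086)²/24000 = 0.005958 W
  P_R3 = (0.04086 - 0)²/82 = 0.00002036 W
P_total = P_R1 + P_R2 + P_R3 = 0.005979 W

Final answer: 0.005979 W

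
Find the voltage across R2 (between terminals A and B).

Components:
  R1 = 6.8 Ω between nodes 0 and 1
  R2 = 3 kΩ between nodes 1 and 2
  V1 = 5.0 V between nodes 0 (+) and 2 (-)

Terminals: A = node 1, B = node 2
R1 and R2 are in series across V1 (node 0 → node 1 → node 2), and the output A–B is taken across R2, so this is a voltage divider.
Series current: I = V1/(R1 + R2) = 5/(6.8 + 3000) = 5/3007 = 0.001663 A
V_R2 = I × R2 = V1 × R2/(R1 + R2) = 5 × 3000/3007 = 4.989 V

Final answer: 4.989 V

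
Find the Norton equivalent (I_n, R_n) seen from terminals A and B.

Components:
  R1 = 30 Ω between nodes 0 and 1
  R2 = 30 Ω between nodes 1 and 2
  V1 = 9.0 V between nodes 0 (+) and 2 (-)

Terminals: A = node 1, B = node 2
Find the Thévenin equivalent first; then I_n = V_th/R_th and R_n = R_th.
Step 1 — V_th is the open-circuit voltage V_A - V_B (nothing connected across the terminals).
Nodal analysis, taking node 2 as the 0 V reference.
Source V1 fixes V_0 = 9 V.
KCL at each unknown node (sum of currents leaving = 0; resistances in Ω):
  Node 1: (V_1 - 9)/30 + (V_1 - 0)/30 = 0
Collecting terms: 0.06667 × V_1 = 0.3  =>  V_1 = 4.5 V
V_th = V_1 - V_2 = 4.5 - 0 = 4.5 V
Step 2 — R_th: zero the source — replace V1 by a short circuit (node 2 merges into node 0) — and find the resistance seen between A (node 1) and B (node 0).
Reduce the network between node 1 (A) and node 0 (B) by series/parallel combination:
  Rp1 = R1 ‖ R2 (parallel, both between nodes 0 and 1) = 1/(1/30 + 1/30) = 15 Ω
R_th = 15 Ω
I_n = V_th/R_th = 4.5/15 = 0.3 A, and R_n = R_th = 15 Ω

Final answer: I_n = 0.3 A, R_n = 15 Ω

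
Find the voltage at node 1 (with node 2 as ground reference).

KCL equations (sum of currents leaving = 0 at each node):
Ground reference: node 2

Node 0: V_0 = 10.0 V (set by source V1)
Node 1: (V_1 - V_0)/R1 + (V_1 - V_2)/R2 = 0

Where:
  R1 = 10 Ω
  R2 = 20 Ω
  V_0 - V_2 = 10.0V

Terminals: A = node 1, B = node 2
Nodal analysis, taking node 2 as the 0 V reference.
Source V1 fixes V_0 = 10 V.
KCL at each unknown node (sum of currents leaving = 0; resistances in Ω):
  Node 1: (V_1 - 10)/10 + (V_1 - 0)/20 = 0
Collecting terms: 0.15 × V_1 = 1  =>  V_1 = 6.667 V
The requested potential is V_1 = 6.667 V.

Final answer: V_1 = 6.667 V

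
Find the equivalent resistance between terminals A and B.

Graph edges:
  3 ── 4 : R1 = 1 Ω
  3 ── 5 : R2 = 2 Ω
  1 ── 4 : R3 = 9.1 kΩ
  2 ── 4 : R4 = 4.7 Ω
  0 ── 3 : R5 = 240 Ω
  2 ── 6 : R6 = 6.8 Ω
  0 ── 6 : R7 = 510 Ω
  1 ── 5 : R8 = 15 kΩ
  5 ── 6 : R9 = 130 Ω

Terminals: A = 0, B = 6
The network is not a plain series/parallel combination. Inject a 1 A test current into terminal A (node 0) and return it from terminal B (node 6); then R_eq = V_A / (1 A).
Nodal analysis, taking node 6 as the 0 V reference.
Current source I_test pushes 1 A into node 0 and draws it out of node 6.
KCL at each unknown node (sum of currents leaving = 0; resistances in Ω):
  Node 0: (V_0 - V_3)/240 + (V_0 - 0)/510 - 1 = 0
  Node 1: (V_1 - V_4)/9100 + (V_1 - V_5)/15000 = 0
  Node 2: (V_2 - V_4)/4.7 + (V_2 - 0)/6.8 = 0
  Node 3: (V_3 - V_0)/240 + (V_3 - V_4)/1 + (V_3 - V_5)/2 = 0
  Node 4: (V_4 - V_1)/9100 + (V_4 - V_2)/4.7 + (V_4 - V_3)/1 = 0
  Node 5: (V_5 - V_1)/15000 + (V_5 - V_3)/2 + (V_5 - 0)/130 = 0
Collecting terms (coefficients in siemens):
  0.006127·V_0 - 0.004167·V_3 = 1
  0.0001766·V_1 - 0.0001099·V_4 - 0.00006667·V_5 = 0
  0.3598·V_2 - 0.2128·V_4 = 0
  1.504·V_3 - 0.004167·V_0 - 1·V_4 - 0.5·V_5 = 0
  1.213·V_4 - 0.0001099·V_1 - 0.2128·V_2 - 1·V_3 = 0
  0.5078·V_5 - 0.00006667·V_1 - 0.5·V_3 = 0
Solving these 6 simultaneous equations (Gaussian elimination) gives:
  V_0 = 168.4 V, V_1 = 7.224 V, V_2 = 4.161 V, V_3 = 7.648 V
  V_4 = 7.036 V, V_5 = 7.532 V
R_eq = V_0 / 1 A = 168.4 Ω

Final answer: 168.4 Ω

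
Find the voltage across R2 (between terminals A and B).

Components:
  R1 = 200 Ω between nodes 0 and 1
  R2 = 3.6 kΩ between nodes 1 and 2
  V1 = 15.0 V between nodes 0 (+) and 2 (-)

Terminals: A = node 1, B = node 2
R1 and R2 are in series across V1 (node 0 → node 1 → node 2), and the output A–B is taken across R2, so this is a voltage divider.
Series current: I = V1/(R1 + R2) = 15/(200 + 3600) = 15/3800 = 0.003947 A
V_R2 = I × R2 = V1 × R2/(R1 + R2) = 15 × 3600/3800 = 14.21 V

Final answer: 14.21 V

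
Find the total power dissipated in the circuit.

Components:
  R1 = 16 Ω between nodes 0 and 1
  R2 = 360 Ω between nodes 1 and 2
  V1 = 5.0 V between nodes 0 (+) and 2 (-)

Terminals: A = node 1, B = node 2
Nodal analysis, taking node 2 as the 0 V reference.
Source V1 fixes V_0 = 5 V.
KCL at each unknown node (sum of currents leaving = 0; resistances in Ω):
  Node 1: (V_1 - 5)/16 + (V_1 - 0)/360 = 0
Collecting terms: 0.06528 × V_1 = 0.3125  =>  V_1 = 4.787 V
Power in each resistor, P = (ΔV)²/R:
  P_R1 = (5 - 4.787)²/16 = 0.002829 W
  P_R2 = (4.787 - 0)²/360 = 0.06366 W
P_total = P_R1 + P_R2 = 0.06649 W

Final answer: 0.06649 W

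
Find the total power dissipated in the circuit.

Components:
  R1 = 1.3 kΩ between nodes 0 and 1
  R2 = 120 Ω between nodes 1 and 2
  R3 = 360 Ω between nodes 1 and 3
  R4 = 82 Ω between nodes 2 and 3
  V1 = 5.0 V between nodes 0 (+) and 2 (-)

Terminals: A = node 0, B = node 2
Nodal analysis, taking node 2 as the 0 V reference.
Source V1 fixes V_0 = 5 V.
KCL at each unknown node (sum of currents leaving = 0; resistances in Ω):
  Node 1: (V_1 - 5)/1300 + (V_1 - 0)/120 + (V_1 - V_3)/360 = 0
  Node 3: (V_3 - V_1)/360 + (V_3 - 0)/82 = 0
Collecting terms (coefficients in siemens):
  0.01188·V_1 - 0.002778·V_3 = 0.003846
  0.01497·V_3 - 0.002778·V_1 = 0
Determinant D = (0.01188)(0.01497) - (-0.002778)(-0.002778) = 0.0001702
V_1 = [(0.003846)(0.01497) - (-0.002778)(0)]/D = 0.3384 V
V_3 = [(0.01188)(0) - (0.003846)(-0.002778)]/D = 0.06278 V
Power in each resistor, P = (ΔV)²/R:
  P_R1 = (5 - 0.3384)²/1300 = 0.01672 W
  P_R2 = (0.3384 - 0)²/120 = 0.0009544 W
  P_R3 = (0.3384 - 0.06278)²/360 = 0.000211 W
  P_R4 = (0 - 0.06278)²/82 = 0.00004807 W
P_total = P_R1 + P_R2 + P_R3 + P_R4 = 0.01793 W

Final answer: 0.01793 W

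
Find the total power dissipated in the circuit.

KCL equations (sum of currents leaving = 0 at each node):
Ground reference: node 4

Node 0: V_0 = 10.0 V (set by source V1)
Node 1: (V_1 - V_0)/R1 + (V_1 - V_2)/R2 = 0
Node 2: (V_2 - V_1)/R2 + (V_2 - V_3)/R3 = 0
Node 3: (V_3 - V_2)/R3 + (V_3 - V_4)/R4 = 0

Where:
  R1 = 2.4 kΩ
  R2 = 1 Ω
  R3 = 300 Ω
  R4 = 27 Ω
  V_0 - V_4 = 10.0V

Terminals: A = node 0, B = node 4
Nodal analysis, taking node 4 as the 0 V reference.
Source V1 fixes V_0 = 10 V.
KCL at each unknown node (sum of currents leaving = 0; resistances in Ω):
  Node 1: (V_1 - 10)/2400 + (V_1 - V_2)/1 = 0
  Node 2: (V_2 - V_1)/1 + (V_2 - V_3)/300 = 0
  Node 3: (V_3 - V_2)/300 + (V_3 - 0)/27 = 0
Collecting terms (coefficients in siemens):
  1·V_1 - 1·V_2 = 0.004167
  1.003·V_2 - 1·V_1 - 0.003333·V_3 = 0
  0.04037·V_3 - 0.003333·V_2 = 0
Solving these 3 simultaneous equations (Gaussian elimination) gives:
  V_1 = 1.202 V, V_2 = 1.199 V, V_3 = 0.09897 V
Power in each resistor, P = (ΔV)²/R:
  P_R1 = (10 - 1.202)²/2400 = 0.03225 W
  P_R2 = (1.202 - 1.199)²/1 = 0.00001344 W
  P_R3 = (1.199 - 0.09897)²/300 = 0.004031 W
  P_R4 = (0.09897 - 0)²/27 = 0.0003628 W
P_total = P_R1 + P_R2 + P_R3 + P_R4 = 0.03666 W

Final answer: 0.03666 W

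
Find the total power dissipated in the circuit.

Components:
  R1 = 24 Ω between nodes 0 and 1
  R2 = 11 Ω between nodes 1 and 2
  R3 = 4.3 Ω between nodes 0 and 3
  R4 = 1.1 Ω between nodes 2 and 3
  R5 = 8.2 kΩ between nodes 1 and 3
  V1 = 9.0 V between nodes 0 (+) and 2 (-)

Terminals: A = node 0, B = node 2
Nodal analysis, taking node 2 as the 0 V reference.
Source V1 fixes V_0 = 9 V.
KCL at each unknown node (sum of currents leaving = 0; resistances in Ω):
  Node 1: (V_1 - 9)/24 + (V_1 - 0)/11 + (V_1 - V_3)/8200 = 0
  Node 3: (V_3 - 9)/4.3 + (V_3 - 0)/1.1 + (V_3 - V_1)/8200 = 0
Collecting terms (coefficients in siemens):
  0.1327·V_1 - 0.000122·V_3 = 0.375
  1.142·V_3 - 0.000122·V_1 = 2.093
Determinant D = (0.1327)(1.142) - (-0.000122)(-0.000122) = 0.1515
V_1 = [(0.375)(1.142) - (-0.000122)(2.093)]/D = 2.828 V
V_3 = [(0.1327)(2.093) - (0.375)(-0.000122)]/D = 1.833 V
Power in each resistor, P = (ΔV)²/R:
  P_R1 = (9 - 2.828)²/24 = 1.587 W
  P_R2 = (2.828 - 0)²/11 = 0.7269 W
  P_R3 = (9 - 1.833)²/4.3 = 11.94 W
  P_R4 = (0 - 1.833)²/1.1 = 3.056 W
  P_R5 = (2.828 - 1.833)²/8200 = 0.0001205 W
P_total = P_R1 + P_R2 + P_R3 + P_R4 + P_R5 = 17.31 W

Final answer: 17.31 W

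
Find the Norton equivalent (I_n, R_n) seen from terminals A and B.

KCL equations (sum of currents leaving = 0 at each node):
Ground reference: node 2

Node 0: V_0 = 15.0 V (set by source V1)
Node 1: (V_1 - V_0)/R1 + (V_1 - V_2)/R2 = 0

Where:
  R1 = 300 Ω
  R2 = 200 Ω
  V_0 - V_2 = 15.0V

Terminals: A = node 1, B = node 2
Find the Thévenin equivalent first; then I_n = V_th/R_th and R_n = R_th.
Step 1 — V_th is the open-circuit voltage V_A - V_B (nothing connected across the terminals).
Nodal analysis, taking node 2 as the 0 V reference.
Source V1 fixes V_0 = 15 V.
KCL at each unknown node (sum of currents leaving = 0; resistances in Ω):
  Node 1: (V_1 - 15)/300 + (V_1 - 0)/200 = 0
Collecting terms: 0.008333 × V_1 = 0.05  =>  V_1 = 6 V
V_th = V_1 - V_2 = 6 - 0 = 6 V
Step 2 — R_th: zero the source — replace V1 by a short circuit (node 2 merges into node 0) — and find the resistance seen between A (node 1) and B (node 0).
Reduce the network between node 1 (A) and node 0 (B) by series/parallel combination:
  Rp1 = R1 ‖ R2 (parallel, both between nodes 0 and 1) = 1/(1/300 + 1/200) = 120 Ω
R_th = 120 Ω
I_n = V_th/R_th = 6/120 = 0.05 A, and R_n = R_th = 120 Ω

Final answer: I_n = 0.05 A, R_n = 120 Ω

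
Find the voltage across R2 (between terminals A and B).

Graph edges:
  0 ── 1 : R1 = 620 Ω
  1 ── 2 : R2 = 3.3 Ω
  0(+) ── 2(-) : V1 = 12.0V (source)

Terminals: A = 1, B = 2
R1 and R2 are in series across V1 (node 0 → node 1 → node 2), and the output A–B is taken across R2, so this is a voltage divider.
Series current: I = V1/(R1 + R2) = 12/(620 + 3.3) = 12/623.3 = 0.01925 A
V_R2 = I × R2 = V1 × R2/(R1 + R2) = 12 × 3.3/623.3 = 0.06353 V

Final answer: 0.06353 V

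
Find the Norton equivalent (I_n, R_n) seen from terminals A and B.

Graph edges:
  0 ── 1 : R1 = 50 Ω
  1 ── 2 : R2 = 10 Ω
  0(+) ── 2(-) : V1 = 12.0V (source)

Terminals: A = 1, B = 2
Find the Thévenin equivalent first; then I_n = V_th/R_th and R_n = R_th.
Step 1 — V_th is the open-circuit voltage V_A - V_B (nothing connected across the terminals).
Nodal analysis, taking node 2 as the 0 V reference.
Source V1 fixes V_0 = 12 V.
KCL at each unknown node (sum of currents leaving = 0; resistances in Ω):
  Node 1: (V_1 - 12)/50 + (V_1 - 0)/10 = 0
Collecting terms: 0.12 × V_1 = 0.24  =>  V_1 = 2 V
V_th = V_1 - V_2 = 2 - 0 = 2 V
Step 2 — R_th: zero the source — replace V1 by a short circuit (node 2 merges into node 0) — and find the resistance seen between A (node 1) and B (node 0).
Reduce the network between node 1 (A) and node 0 (B) by series/parallel combination:
  Rp1 = R1 ‖ R2 (parallel, both between nodes 0 and 1) = 1/(1/50 + 1/10) = 8.333 Ω
R_th = 8.333 Ω
I_n = V_th/R_th = 2/8.333 = 0.24 A, and R_n = R_th = 8.333 Ω

Final answer: I_n = 0.24 A, R_n = 8.333 Ω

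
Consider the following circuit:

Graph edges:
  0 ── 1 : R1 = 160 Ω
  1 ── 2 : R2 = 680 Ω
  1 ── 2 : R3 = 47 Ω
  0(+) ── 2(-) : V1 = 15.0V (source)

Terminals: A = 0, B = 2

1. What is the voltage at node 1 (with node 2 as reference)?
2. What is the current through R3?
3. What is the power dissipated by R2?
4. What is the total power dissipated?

Nodal analysis, taking node 2 as the 0 V reference.
Source V1 fixes V_0 = 15 V.
KCL at each unknown node (sum of currents leaving = 0; resistances in Ω):
  Node 1: (V_1 - 15)/160 + (V_1 - 0)/680 + (V_1 - 0)/47 = 0
Collecting terms: 0.029 × V_1 = 0.09375  =>  V_1 = 3.233 V
Part 1:
  Read off the nodal solution: V_1 = 3.233 V
Part 2:
  I_R3 = (V_1 - V_2)/R3 = (3.233 - 0)/47 = 0.06879 A
  Magnitude: I_R3 = 0.06879 A
Part 3:
  I_R2 = (V_1 - V_2)/R2 = (3.233 - 0)/680 = 0.004755 A
  P_R2 = I_R2² × R2 = (0.004755)² × 680 = 0.01537 W
Part 4:
  Power in each resistor, P = (ΔV)²/R:
    P_R1 = (15 - 3.233)²/160 = 0.8654 W
    P_R2 = (3.233 - 0)²/680 = 0.01537 W
    P_R3 = (3.233 - 0)²/47 = 0.2224 W
  P_total = P_R1 + P_R2 + P_R3 = 1.103 W

Final answers:
1. V_1 = 3.233 V
2. I_R3 = 0.06879 A
3. P_R2 = 0.01537 W
4. P_total = 1.103 W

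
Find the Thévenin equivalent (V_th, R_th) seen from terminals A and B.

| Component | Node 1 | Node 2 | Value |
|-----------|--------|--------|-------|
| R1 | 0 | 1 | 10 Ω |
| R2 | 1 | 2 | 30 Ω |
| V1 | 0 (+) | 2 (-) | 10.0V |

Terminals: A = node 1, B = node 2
Step 1 — V_th is the open-circuit voltage V_A - V_B (nothing connected across the terminals).
Nodal analysis, taking node 2 as the 0 V reference.
Source V1 fixes V_0 = 10 V.
KCL at each unknown node (sum of currents leaving = 0; resistances in Ω):
  Node 1: (V_1 - 10)/10 + (V_1 - 0)/30 = 0
Collecting terms: 0.1333 × V_1 = 1  =>  V_1 = 7.5 V
V_th = V_1 - V_2 = 7.5 - 0 = 7.5 V
Step 2 — R_th: zero the source — replace V1 by a short circuit (node 2 merges into node 0) — and find the resistance seen between A (node 1) and B (node 0).
Reduce the network between node 1 (A) and node 0 (B) by series/parallel combination:
  Rp1 = R1 ‖ R2 (parallel, both between nodes 0 and 1) = 1/(1/10 + 1/30) = 7.5 Ω
R_th = 7.5 Ω

Final answer: V_th = 7.5 V, R_th = 7.5 Ω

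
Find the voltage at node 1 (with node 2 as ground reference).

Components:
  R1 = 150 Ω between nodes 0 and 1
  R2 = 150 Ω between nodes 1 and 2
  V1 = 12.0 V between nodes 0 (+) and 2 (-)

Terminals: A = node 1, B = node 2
Nodal analysis, taking node 2 as the 0 V reference.
Source V1 fixes V_0 = 12 V.
KCL at each unknown node (sum of currents leaving = 0; resistances in Ω):
  Node 1: (V_1 - 12)/150 + (V_1 - 0)/150 = 0
Collecting terms: 0.01333 × V_1 = 0.08  =>  V_1 = 6 V
The requested potential is V_1 = 6 V.

Final answer: V_1 = 6 V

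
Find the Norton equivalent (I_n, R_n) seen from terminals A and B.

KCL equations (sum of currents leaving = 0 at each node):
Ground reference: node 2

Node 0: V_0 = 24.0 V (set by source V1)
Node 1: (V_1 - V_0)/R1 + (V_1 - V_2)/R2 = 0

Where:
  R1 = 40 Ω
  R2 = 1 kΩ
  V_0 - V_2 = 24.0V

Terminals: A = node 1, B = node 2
Find the Thévenin equivalent first; then I_n = V_th/R_th and R_n = R_th.
Step 1 — V_th is the open-circuit voltage V_A - V_B (nothing connected across the terminals).
Nodal analysis, taking node 2 as the 0 V reference.
Source V1 fixes V_0 = 24 V.
KCL at each unknown node (sum of currents leaving = 0; resistances in Ω):
  Node 1: (V_1 - 24)/40 + (V_1 - 0)/1000 = 0
Collecting terms: 0.026 × V_1 = 0.6  =>  V_1 = 23.08 V
V_th = V_1 - V_2 = 23.08 - 0 = 23.08 V
Step 2 — R_th: zero the source — replace V1 by a short circuit (node 2 merges into node 0) — and find the resistance seen between A (node 1) and B (node 0).
Reduce the network between node 1 (A) and node 0 (B) by series/parallel combination:
  Rp1 = R1 ‖ R2 (parallel, both between nodes 0 and 1) = 1/(1/40 + 1/1000) = 38.46 Ω
R_th = 38.46 Ω
I_n = V_th/R_th = 23.08/38.46 = 0.6 A, and R_n = R_th = 38.46 Ω

Final answer: I_n = 0.6 A, R_n = 38.46 Ω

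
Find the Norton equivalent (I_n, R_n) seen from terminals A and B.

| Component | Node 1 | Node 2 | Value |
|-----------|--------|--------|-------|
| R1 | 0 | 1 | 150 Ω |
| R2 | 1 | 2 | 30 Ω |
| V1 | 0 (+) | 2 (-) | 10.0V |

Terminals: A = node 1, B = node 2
Find the Thévenin equivalent first; then I_n = V_th/R_th and R_n = R_th.
Step 1 — V_th is the open-circuit voltage V_A - V_B (nothing connected across the terminals).
Nodal analysis, taking node 2 as the 0 V reference.
Source V1 fixes V_0 = 10 V.
KCL at each unknown node (sum of currents leaving = 0; resistances in Ω):
  Node 1: (V_1 - 10)/150 + (V_1 - 0)/30 = 0
Collecting terms: 0.04 × V_1 = 0.06667  =>  V_1 = 1.667 V
V_th = V_1 - V_2 = 1.667 - 0 = 1.667 V
Step 2 — R_th: zero the source — replace V1 by a short circuit (node 2 merges into node 0) — and find the resistance seen between A (node 1) and B (node 0).
Reduce the network between node 1 (A) and node 0 (B) by series/parallel combination:
  Rp1 = R1 ‖ R2 (parallel, both between nodes 0 and 1) = 1/(1/150 + 1/30) = 25 Ω
R_th = 25 Ω
I_n = V_th/R_th = 1.667/25 = 0.06667 A, and R_n = R_th = 25 Ω

Final answer: I_n = 0.06667 A, R_n = 25 Ω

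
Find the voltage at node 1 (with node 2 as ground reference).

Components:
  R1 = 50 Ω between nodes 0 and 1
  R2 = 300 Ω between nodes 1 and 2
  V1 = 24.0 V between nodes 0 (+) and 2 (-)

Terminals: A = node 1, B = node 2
Nodal analysis, taking node 2 as the 0 V reference.
Source V1 fixes V_0 = 24 V.
KCL at each unknown node (sum of currents leaving = 0; resistances in Ω):
  Node 1: (V_1 - 24)/50 + (V_1 - 0)/300 = 0
Collecting terms: 0.02333 × V_1 = 0.48  =>  V_1 = 20.57 V
The requested potential is V_1 = 20.57 V.

Final answer: V_1 = 20.57 V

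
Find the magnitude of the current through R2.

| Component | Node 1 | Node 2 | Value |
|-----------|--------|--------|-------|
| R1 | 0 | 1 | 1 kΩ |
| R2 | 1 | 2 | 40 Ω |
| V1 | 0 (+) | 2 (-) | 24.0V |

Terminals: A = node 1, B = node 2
Nodal analysis, taking node 2 as the 0 V reference.
Source V1 fixes V_0 = 24 V.
KCL at each unknown node (sum of currents leaving = 0; resistances in Ω):
  Node 1: (V_1 - 24)/1000 + (V_1 - 0)/40 = 0
Collecting terms: 0.026 × V_1 = 0.024  =>  V_1 = 0.9231 V
I_R2 = (V_1 - V_2)/R2 = (0.9231 - 0)/40 = 0.02308 A
|I_R2| = 0.02308 A

Final answer: |I_R2| = 0.02308 A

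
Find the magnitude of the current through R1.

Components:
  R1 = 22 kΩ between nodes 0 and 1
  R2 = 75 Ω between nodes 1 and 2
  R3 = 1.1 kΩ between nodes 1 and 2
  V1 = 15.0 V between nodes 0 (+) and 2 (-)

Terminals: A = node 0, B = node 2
Nodal analysis, taking node 2 as the 0 V reference.
Source V1 fixes V_0 = 15 V.
KCL at each unknown node (sum of currents leaving = 0; resistances in Ω):
  Node 1: (V_1 - 15)/22000 + (V_1 - 0)/75 + (V_1 - 0)/1100 = 0
Collecting terms: 0.01429 × V_1 = 0.0006818  =>  V_1 = 0.04772 V
I_R1 = (V_0 - V_1)/R1 = (15 - 0.04772)/22000 = 0.0006796 A
|I_R1| = 0.0006796 A

Final answer: |I_R1| = 0.0006796 A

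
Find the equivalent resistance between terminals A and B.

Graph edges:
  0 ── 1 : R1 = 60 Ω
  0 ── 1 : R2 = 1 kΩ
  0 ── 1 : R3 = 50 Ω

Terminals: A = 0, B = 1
Reduce the network between node 0 (A) and node 1 (B) by series/parallel combination:
  Rp1 = R1 ‖ R2 ‖ R3 (parallel, all between nodes 0 and 1) = 1/(1/60 + 1/1000 + 1/50) = 26.55 Ω
R_eq = 26.55 Ω

Final answer: 26.55 Ω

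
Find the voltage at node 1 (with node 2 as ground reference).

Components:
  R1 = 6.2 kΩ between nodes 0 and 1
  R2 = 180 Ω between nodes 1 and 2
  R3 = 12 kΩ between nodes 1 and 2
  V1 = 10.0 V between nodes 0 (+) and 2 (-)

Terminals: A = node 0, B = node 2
Nodal analysis, taking node 2 as the 0 V reference.
Source V1 fixes V_0 = 10 V.
KCL at each unknown node (sum of currents leaving = 0; resistances in Ω):
  Node 1: (V_1 - 10)/6200 + (V_1 - 0)/180 + (V_1 - 0)/12000 = 0
Collecting terms: 0.0058 × V_1 = 0.001613  =>  V_1 = 0.2781 V
The requested potential is V_1 = 0.2781 V.

Final answer: V_1 = 0.2781 V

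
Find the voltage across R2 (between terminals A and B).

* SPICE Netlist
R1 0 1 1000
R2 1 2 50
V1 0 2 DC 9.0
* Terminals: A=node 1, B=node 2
R1 and R2 are in series across V1 (node 0 → node 1 → node 2), and the output A–B is taken across R2, so this is a voltage divider.
Series current: I = V1/(R1 + R2) = 9/(1000 + 50) = 9/1050 = 0.008571 A
V_R2 = I × R2 = V1 × R2/(R1 + R2) = 9 × 50/1050 = 0.4286 V

Final answer: 0.4286 V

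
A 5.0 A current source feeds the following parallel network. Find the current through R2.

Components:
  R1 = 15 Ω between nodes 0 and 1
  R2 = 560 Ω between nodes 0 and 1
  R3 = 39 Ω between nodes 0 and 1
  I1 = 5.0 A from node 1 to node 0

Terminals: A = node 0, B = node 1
All resistors sit directly between nodes 0 and 1, so they are in parallel and share one voltage V; the full source current 5 A splits among them.
1/R_par = 1/15 + 1/560 + 1/39 = 0.09409 S  =>  R_par = 10.63 Ω
V = I × R_par = 5 × 10.63 = 53.14 V
I_R2 = V/R2 = 53.14/560 = 0.09489 A

Final answer: 0.09489 A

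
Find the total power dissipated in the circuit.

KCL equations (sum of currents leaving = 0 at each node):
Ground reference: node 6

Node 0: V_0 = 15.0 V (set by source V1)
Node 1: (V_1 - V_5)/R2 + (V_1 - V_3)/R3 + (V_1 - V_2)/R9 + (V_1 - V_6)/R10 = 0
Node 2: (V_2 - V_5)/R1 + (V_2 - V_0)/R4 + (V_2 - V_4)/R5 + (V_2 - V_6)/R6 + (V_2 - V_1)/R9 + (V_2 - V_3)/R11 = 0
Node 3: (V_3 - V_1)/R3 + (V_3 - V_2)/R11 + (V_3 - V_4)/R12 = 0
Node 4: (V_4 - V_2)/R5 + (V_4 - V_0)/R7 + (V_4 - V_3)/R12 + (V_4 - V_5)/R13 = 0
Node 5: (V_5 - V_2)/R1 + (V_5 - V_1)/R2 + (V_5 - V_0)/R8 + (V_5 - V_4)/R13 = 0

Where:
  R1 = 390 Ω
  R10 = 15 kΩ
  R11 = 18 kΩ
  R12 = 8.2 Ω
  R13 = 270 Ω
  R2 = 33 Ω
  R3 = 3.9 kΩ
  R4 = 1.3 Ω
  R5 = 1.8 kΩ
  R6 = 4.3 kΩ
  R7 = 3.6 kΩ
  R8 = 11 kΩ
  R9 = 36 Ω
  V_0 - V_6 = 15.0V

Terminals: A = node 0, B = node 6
Nodal analysis, taking node 6 as the 0 V reference.
Source V1 fixes V_0 = 15 V.
KCL at each unknown node (sum of currents leaving = 0; resistances in Ω):
  Node 1: (V_1 - V_5)/33 + (V_1 - V_3)/3900 + (V_1 - V_2)/36 + (V_1 - 0)/15000 = 0
  Node 2: (V_2 - V_5)/390 + (V_2 - 15)/1.3 + (V_2 - V_4)/1800 + (V_2 - 0)/4300 + (V_2 - V_1)/36 + (V_2 - V_3)/18000 = 0
  Node 3: (V_3 - V_1)/3900 + (V_3 - V_2)/18000 + (V_3 - V_4)/8.2 = 0
  Node 4: (V_4 - V_2)/1800 + (V_4 - 15)/3600 + (V_4 - V_3)/8.2 + (V_4 - V_5)/270 = 0
  Node 5: (V_5 - V_2)/390 + (V_5 - V_1)/33 + (V_5 - 15)/11000 + (V_5 - V_4)/270 = 0
Collecting terms (coefficients in siemens):
  0.0584·V_1 - 0.02778·V_2 - 0.0002564·V_3 - 0.0303·V_5 = 0
  0.8004·V_2 - 0.02778·V_1 - 0.00005556·V_3 - 0.0005556·V_4 - 0.002564·V_5 = 11.54
  0.1223·V_3 - 0.0002564·V_1 - 0.00005556·V_2 - 0.122·V_4 = 0
  0.1265·V_4 - 0.0005556·V_2 - 0.122·V_3 - 0.003704·V_5 = 0.004167
  0.03666·V_5 - 0.0303·V_1 - 0.002564·V_2 - 0.003704·V_4 = 0.001364
Solving these 5 simultaneous equations (Gaussian elimination) gives:
  V_1 = 14.96 V, V_2 = 14.99 V, V_3 = 14.97 V, V_4 = 14.97 V
  V_5 = 14.97 V
Power in each resistor, P = (ΔV)²/R:
  P_R1 = (14.99 - 14.97)²/390 = 0.000002166 W
  P_R2 = (14.96 - 14.97)²/33 = 0.0000003171 W
  P_R3 = (14.96 - 14.97)²/3900 = 0.00000001949 W
  P_R4 = (15 - 14.99)²/1.3 = 0.00002601 W
  P_R5 = (14.99 - 14.97)²/1800 = 0.0000003087 W
  P_R6 = (14.99 - 0)²/4300 = 0.05229 W
  P_R7 = (15 - 14.97)²/3600 = 0.0000002399 W
  P_R8 = (15 - 14.97)²/11000 = 0.0000001106 W
  P_R9 = (14.96 - 14.99)²/36 = 0.00002898 W
  P_R10 = (14.96 - 0)²/15000 = 0.01492 W
  P_R11 = (14.99 - 14.97)²/18000 = 0.00000003089 W
  P_R12 = (14.97 - 14.97)²/8.2 = 0.00000000000702 W
  P_R13 = (14.97 - 14.97)²/270 = 0.0000001116 W
P_total = P_R1 + P_R2 + P_R3 + P_R4 + P_R5 + P_R6 + P_R7 + P_R8 + P_R9 + P_R10 + P_R11 + P_R12 + P_R13 = 0.06727 W

Final answer: 0.06727 W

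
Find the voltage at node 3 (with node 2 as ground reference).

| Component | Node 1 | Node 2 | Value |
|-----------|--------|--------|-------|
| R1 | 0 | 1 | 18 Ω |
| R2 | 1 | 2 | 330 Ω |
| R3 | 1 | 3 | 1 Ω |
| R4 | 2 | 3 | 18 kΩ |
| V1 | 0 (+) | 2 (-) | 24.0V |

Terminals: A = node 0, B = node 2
Nodal analysis, taking node 2 as the 0 V reference.
Source V1 fixes V_0 = 24 V.
KCL at each unknown node (sum of currents leaving = 0; resistances in Ω):
  Node 1: (V_1 - 24)/18 + (V_1 - 0)/330 + (V_1 - V_3)/1 = 0
  Node 3: (V_3 - V_1)/1 + (V_3 - 0)/18000 = 0
Collecting terms (coefficients in siemens):
  1.059·V_1 - 1·V_3 = 1.333
  1·V_3 - 1·V_1 = 0
Determinant D = (1.059)(1) - (-1)(-1) = 0.05864
V_1 = [(1.333)(1) - (-1)(0)]/D = 22.74 V
V_3 = [(1.059)(0) - (1.333)(-1)]/D = 22.74 V
The requested potential is V_3 = 22.74 V.

Final answer: V_3 = 22.74 V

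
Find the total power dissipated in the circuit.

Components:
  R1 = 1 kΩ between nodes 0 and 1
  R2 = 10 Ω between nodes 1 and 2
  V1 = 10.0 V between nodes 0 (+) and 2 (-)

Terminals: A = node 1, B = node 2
Nodal analysis, taking node 2 as the 0 V reference.
Source V1 fixes V_0 = 10 V.
KCL at each unknown node (sum of currents leaving = 0; resistances in Ω):
  Node 1: (V_1 - 10)/1000 + (V_1 - 0)/10 = 0
Collecting terms: 0.101 × V_1 = 0.01  =>  V_1 = 0.09901 V
Power in each resistor, P = (ΔV)²/R:
  P_R1 = (10 - 0.09901)²/1000 = 0.09803 W
  P_R2 = (0.09901 - 0)²/10 = 0.0009803 W
P_total = P_R1 + P_R2 = 0.09901 W

Final answer: 0.09901 W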